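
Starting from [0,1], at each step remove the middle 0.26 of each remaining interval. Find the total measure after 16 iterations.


Step 1: At each step, fraction remaining = 1 - 0.26 = 0.74
Step 2: After 16 steps, measure = (0.74)^16
Result = 0.008086


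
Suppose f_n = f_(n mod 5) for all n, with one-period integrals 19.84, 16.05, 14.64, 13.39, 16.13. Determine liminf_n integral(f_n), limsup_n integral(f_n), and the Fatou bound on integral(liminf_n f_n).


The sequence (integral(f_n)) is periodic with period 5, repeating the values 19.84, 16.05, 14.64, 13.39, 16.13 indefinitely.
Step 1: For a periodic sequence, every tail (a_m, a_(m+1), ...) contains all 5 period values infinitely often.
Step 2: Hence inf of every tail = min of the period values = min(19.84, 16.05, 14.64, 13.39, 16.13) = 13.39.
        liminf_n integral(f_n) = sup over m of (inf of tail from m) = 13.39.
Step 3: Similarly sup of every tail = max of the period values = 19.84.
        limsup_n integral(f_n) = 19.84.
Step 4: Fatou's lemma: integral(liminf_n f_n) <= liminf_n integral(f_n) = 13.39.
        So the integral of the pointwise liminf is at most 13.39.


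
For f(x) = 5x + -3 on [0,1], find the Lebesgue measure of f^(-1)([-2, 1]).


f^(-1)([-2, 1]) = {x : -2 <= 5x + -3 <= 1}
Solving: (-2 - -3)/5 <= x <= (1 - -3)/5
= [0.2, 0.8]
Intersecting with [0,1]: [0.2, 0.8]
Measure = 0.8 - 0.2 = 0.6


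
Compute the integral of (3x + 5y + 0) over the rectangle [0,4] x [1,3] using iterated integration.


By Fubini, integrate in x first, then y.
Step 1: Fix y, integrate over x in [0,4]:
  integral(3x + 5y + 0, x=0..4)
  = 3*(4^2 - 0^2)/2 + (5y + 0)*(4 - 0)
  = 24 + (5y + 0)*4
  = 24 + 20y + 0
  = 24 + 20y
Step 2: Integrate over y in [1,3]:
  integral(24 + 20y, y=1..3)
  = 24*2 + 20*(3^2 - 1^2)/2
  = 48 + 80
  = 128


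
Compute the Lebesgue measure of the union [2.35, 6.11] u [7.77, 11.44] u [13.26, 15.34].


For pairwise disjoint intervals, m(union) = sum of lengths.
= (6.11 - 2.35) + (11.44 - 7.77) + (15.34 - 13.26)
= 3.76 + 3.67 + 2.08
= 9.51


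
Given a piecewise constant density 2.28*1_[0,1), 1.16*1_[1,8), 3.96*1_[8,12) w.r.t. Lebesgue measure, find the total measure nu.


Integrate each piece of the Radon-Nikodym derivative:
Step 1: integral_0^1 2.28 dx = 2.28*(1-0) = 2.28*1 = 2.28
Step 2: integral_1^8 1.16 dx = 1.16*(8-1) = 1.16*7 = 8.12
Step 3: integral_8^12 3.96 dx = 3.96*(12-8) = 3.96*4 = 15.84
Total: 2.28 + 8.12 + 15.84 = 26.24


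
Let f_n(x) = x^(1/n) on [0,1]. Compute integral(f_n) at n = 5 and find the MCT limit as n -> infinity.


At n = 5: f_5(x) = x^(1/5).
Step 1: integral(x^(1/5), 0, 1) = [x^(1/5+1) / (1/5+1)] from 0 to 1
     = 1 / (1/5 + 1) = 1 / ((5+1)/5) = 5/(5+1)
     = 5/6 = 0.833333
Step 2: As n -> infinity, f_n(x) = x^(1/n) -> 1 for x in (0,1], and f_n is increasing in n.
By MCT, lim_n integral(f_n) = integral(lim_n f_n) = integral(1, 0, 1) = 1.
Step 3: Verify convergence: 5/6 = 0.833333 -> 1


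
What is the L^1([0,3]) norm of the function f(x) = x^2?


Step 1: ||f||_1 = (integral_0^3 |x^2|^1 dx)^(1/1)
     = (integral_0^3 x^2 dx)^(1/1)
Step 2: integral_0^3 x^2 dx = [x^3/(3)] from 0 to 3 = 3^3/3
     = 27/3 = 9
Step 3: ||f||_1 = (9)^(1/1) = 9


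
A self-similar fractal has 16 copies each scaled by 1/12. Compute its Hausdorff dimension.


For a self-similar set with N copies scaled by 1/r:
dim_H = log(N)/log(r) = log(16)/log(12)
= 2.772589/2.484907
= 1.115772


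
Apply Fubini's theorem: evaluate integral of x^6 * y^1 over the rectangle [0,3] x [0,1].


By Fubini's theorem, the double integral factors as a product of single integrals:
Step 1: integral_0^3 x^6 dx = [x^7/7] from 0 to 3
     = 3^7/7 = 312.428571
Step 2: integral_0^1 y^1 dy = [y^2/2] from 0 to 1
     = 1^2/2 = 0.5
Step 3: Double integral = 312.428571 * 0.5 = 156.214286


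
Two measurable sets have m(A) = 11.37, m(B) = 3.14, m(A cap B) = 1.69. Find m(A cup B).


By inclusion-exclusion: m(A u B) = m(A) + m(B) - m(A n B)
= 11.37 + 3.14 - 1.69
= 12.82


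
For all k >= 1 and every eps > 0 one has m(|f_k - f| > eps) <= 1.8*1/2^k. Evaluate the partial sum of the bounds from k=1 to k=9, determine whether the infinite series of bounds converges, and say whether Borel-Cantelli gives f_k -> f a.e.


Step 1: List the terms 1.8*1/2^k for k = 1 to 9:
  k=1: 0.9
  k=2: 0.45
  k=3: 0.225
  k=4: 0.1125
  k=5: 0.05625
  k=6: 0.028125
  k=7: 0.014063
  k=8: 0.007031
  k=9: 0.003516
Step 2: Partial sum = 0.9 + 0.45 + 0.225 + 0.1125 + 0.05625 + 0.028125 + 0.014063 + 0.007031 + 0.003516
     = 1.796484
Step 3: The full series sum_(k>=1) 1.8*1/2^k converges (geometric series with ratio 1/2 < 1; a constant multiple of a convergent series converges).
Step 4: Fix eps > 0. Since sum_k m(|f_k - f| > eps) < infinity, the Borel-Cantelli lemma gives
        m(limsup_k {|f_k - f| > eps}) = 0, i.e. for a.e. x, |f_k(x) - f(x)| <= eps for all large k.
        Applying this with eps = 1/j for j = 1, 2, ... and intersecting the countably many full-measure sets,
        for a.e. x we get limsup_k |f_k(x) - f(x)| <= 1/j for every j, hence f_k -> f almost everywhere.
Conclusion: series converges; Borel-Cantelli yields f_k -> f a.e.


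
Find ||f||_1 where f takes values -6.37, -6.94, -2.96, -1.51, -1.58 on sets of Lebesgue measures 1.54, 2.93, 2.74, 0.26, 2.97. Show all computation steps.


Step 1: Compute |f_i|^1 for each value:
  |-6.37|^1 = 6.37
  |-6.94|^1 = 6.94
  |-2.96|^1 = 2.96
  |-1.51|^1 = 1.51
  |-1.58|^1 = 1.58
Step 2: Multiply by measures and sum:
  6.37 * 1.54 = 9.8098
  6.94 * 2.93 = 20.3342
  2.96 * 2.74 = 8.1104
  1.51 * 0.26 = 0.3926
  1.58 * 2.97 = 4.6926
Sum = 9.8098 + 20.3342 + 8.1104 + 0.3926 + 4.6926 = 43.3396
Step 3: Take the p-th root:
||f||_1 = (43.3396)^(1/1) = 43.3396


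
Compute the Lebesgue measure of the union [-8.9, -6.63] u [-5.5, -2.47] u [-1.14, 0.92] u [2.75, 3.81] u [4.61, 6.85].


For pairwise disjoint intervals, m(union) = sum of lengths.
= (-6.63 - -8.9) + (-2.47 - -5.5) + (0.92 - -1.14) + (3.81 - 2.75) + (6.85 - 4.61)
= 2.27 + 3.03 + 2.06 + 1.06 + 2.24
= 10.66


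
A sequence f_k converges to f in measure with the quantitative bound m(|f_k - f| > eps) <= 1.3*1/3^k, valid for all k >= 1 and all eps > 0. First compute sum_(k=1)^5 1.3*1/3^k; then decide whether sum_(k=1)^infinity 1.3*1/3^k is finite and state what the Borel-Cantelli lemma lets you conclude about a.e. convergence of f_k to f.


Step 1: List the terms 1.3*1/3^k for k = 1 to 5:
  k=1: 0.433333
  k=2: 0.144444
  k=3: 0.048148
  k=4: 0.016049
  k=5: 0.00535
Step 2: Partial sum = 0.433333 + 0.144444 + 0.048148 + 0.016049 + 0.00535
     = 0.647325
Step 3: The full series sum_(k>=1) 1.3*1/3^k converges (geometric series with ratio 1/3 < 1; a constant multiple of a convergent series converges).
Step 4: Fix eps > 0. Since sum_k m(|f_k - f| > eps) < infinity, the Borel-Cantelli lemma gives
        m(limsup_k {|f_k - f| > eps}) = 0, i.e. for a.e. x, |f_k(x) - f(x)| <= eps for all large k.
        Applying this with eps = 1/j for j = 1, 2, ... and intersecting the countably many full-measure sets,
        for a.e. x we get limsup_k |f_k(x) - f(x)| <= 1/j for every j, hence f_k -> f almost everywhere.
Conclusion: series converges; Borel-Cantelli yields f_k -> f a.e.


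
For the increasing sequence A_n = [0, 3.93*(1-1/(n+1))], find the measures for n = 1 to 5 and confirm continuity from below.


By continuity of measure from below: if A_n increases to A, then m(A_n) -> m(A).
Here A = [0, 3.93], so m(A) = 3.93
Step 1: a_1 = 3.93*(1 - 1/2) = 1.965, m(A_1) = 1.965
Step 2: a_2 = 3.93*(1 - 1/3) = 2.62, m(A_2) = 2.62
Step 3: a_3 = 3.93*(1 - 1/4) = 2.9475, m(A_3) = 2.9475
Step 4: a_4 = 3.93*(1 - 1/5) = 3.144, m(A_4) = 3.144
Step 5: a_5 = 3.93*(1 - 1/6) = 3.275, m(A_5) = 3.275
Limit: m(A_n) -> m([0,3.93]) = 3.93


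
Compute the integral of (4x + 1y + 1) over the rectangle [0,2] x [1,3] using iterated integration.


By Fubini, integrate in x first, then y.
Step 1: Fix y, integrate over x in [0,2]:
  integral(4x + 1y + 1, x=0..2)
  = 4*(2^2 - 0^2)/2 + (1y + 1)*(2 - 0)
  = 8 + (1y + 1)*2
  = 8 + 2y + 2
  = 10 + 2y
Step 2: Integrate over y in [1,3]:
  integral(10 + 2y, y=1..3)
  = 10*2 + 2*(3^2 - 1^2)/2
  = 20 + 8
  = 28


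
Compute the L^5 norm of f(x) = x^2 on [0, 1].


Step 1: ||f||_5 = (integral_0^1 |x^2|^5 dx)^(1/5)
     = (integral_0^1 x^10 dx)^(1/5)
Step 2: integral_0^1 x^10 dx = [x^11/(11)] from 0 to 1 = 1^11/11
     = 1/11 = 0.090909
Step 3: ||f||_5 = (0.090909)^(1/5) = 0.619044


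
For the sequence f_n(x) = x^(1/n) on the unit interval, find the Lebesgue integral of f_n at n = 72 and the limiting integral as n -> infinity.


At n = 72: f_72(x) = x^(1/72).
Step 1: integral(x^(1/72), 0, 1) = [x^(1/72+1) / (1/72+1)] from 0 to 1
     = 1 / (1/72 + 1) = 1 / ((72+1)/72) = 72/(72+1)
     = 72/73 = 0.986301
Step 2: As n -> infinity, f_n(x) = x^(1/n) -> 1 for x in (0,1], and f_n is increasing in n.
By MCT, lim_n integral(f_n) = integral(lim_n f_n) = integral(1, 0, 1) = 1.
Step 3: Verify convergence: 72/73 = 0.986301 -> 1


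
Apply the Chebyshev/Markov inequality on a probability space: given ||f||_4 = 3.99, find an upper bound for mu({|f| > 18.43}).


Chebyshev/Markov inequality: mu(|f| > eps) <= (||f||_p / eps)^p
Step 1: ||f||_4 / eps = 3.99 / 18.43 = 0.216495
Step 2: Raise to power p = 4:
  (0.216495)^4 = 0.002197
Step 3: Therefore mu(|f| > 18.43) <= 0.002197


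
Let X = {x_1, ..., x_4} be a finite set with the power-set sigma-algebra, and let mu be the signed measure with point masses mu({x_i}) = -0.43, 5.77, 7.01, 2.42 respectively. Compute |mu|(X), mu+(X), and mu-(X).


Step 1: Every measurable set is a union of atoms (the cells / points), so a Hahn decomposition is
  obtained by grouping atoms by sign: P = union of atoms with mu > 0, N = union of the remaining atoms.
  Atoms in P (indices): 2, 3, 4;  atoms in N (indices): 1
  Positive values: 5.77, 7.01, 2.42
  Negative values: -0.43
Step 2: mu+(X) = mu(P) = sum of positive atom values = 15.2
Step 3: mu-(X) = -mu(N) = sum of |negative atom values| = 0.43
Step 4: |mu|(X) = mu+(X) + mu-(X) = 15.2 + 0.43 = 15.63


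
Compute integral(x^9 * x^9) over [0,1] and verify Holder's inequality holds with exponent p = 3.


Step 1: Exact integral of f*g = integral(x^18, 0, 1) = 1/19
     = 0.052632
Step 2: Holder bound with p=3, q=1.5:
  ||f||_p = (integral x^27 dx)^(1/3) = (1/28)^(1/3) = 0.329317
  ||g||_q = (integral x^13.5 dx)^(1/1.5) = (1/14.5)^(1/1.5) = 0.168172
Step 3: Holder bound = ||f||_p * ||g||_q = 0.329317 * 0.168172 = 0.055382
Verification: 0.052632 <= 0.055382 (Holder holds)


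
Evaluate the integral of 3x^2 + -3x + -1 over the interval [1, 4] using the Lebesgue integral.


The Lebesgue integral of a Riemann-integrable function agrees with the Riemann integral.
Antiderivative F(x) = (3/3)x^3 + (-3/2)x^2 + -1x
F(4) = (3/3)*4^3 + (-3/2)*4^2 + -1*4
     = (3/3)*64 + (-3/2)*16 + -1*4
     = 64 + -24 + -4
     = 36
F(1) = -1.5
Integral = F(4) - F(1) = 36 - -1.5 = 37.5


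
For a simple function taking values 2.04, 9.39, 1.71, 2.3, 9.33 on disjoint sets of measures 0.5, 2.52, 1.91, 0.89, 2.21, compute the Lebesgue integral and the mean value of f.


Step 1: Integral = sum(value_i * measure_i)
= 2.04*0.5 + 9.39*2.52 + 1.71*1.91 + 2.3*0.89 + 9.33*2.21
= 1.02 + 23.6628 + 3.2661 + 2.047 + 20.6193
= 50.6152
Step 2: Total measure of domain = 0.5 + 2.52 + 1.91 + 0.89 + 2.21 = 8.03
Step 3: Average value = 50.6152 / 8.03 = 6.303263


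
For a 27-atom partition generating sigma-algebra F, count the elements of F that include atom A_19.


Each element of F is a union of some subset S of the 27 atoms.
The element contains A_19 iff A_19 is in S.
So we count subsets S of {A_1,...,A_27} with A_19 in S: choose freely among the other 26 atoms.
Count = 2^(27-1) = 2^26 = 67108864.


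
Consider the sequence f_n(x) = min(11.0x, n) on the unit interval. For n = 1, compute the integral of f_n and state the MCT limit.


f(x) = 11.0x on [0,1]; f_n(x) = min(11.0x, n). At n = 1:
Step 1: f(x) reaches 1 at x = 1/11.0 = 0.090909
Step 2: integral(f_1) = integral(11.0x, 0, 0.090909) + integral(1, 0.090909, 1)
       = 11.0*0.090909^2/2 + 1*(1 - 0.090909)
       = 0.045455 + 0.909091
       = 0.954545
Step 3: As n -> infinity, f_n increases to f, so by MCT integral(f_n) -> integral(f) = 11.0/2 = 5.5.
Convergence: integral(f_1) = 0.954545 -> 5.5 as n -> infinity


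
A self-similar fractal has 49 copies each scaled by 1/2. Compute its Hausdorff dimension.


For a self-similar set with N copies scaled by 1/r:
dim_H = log(N)/log(r) = log(49)/log(2)
= 3.89182/0.693147
= 5.61471


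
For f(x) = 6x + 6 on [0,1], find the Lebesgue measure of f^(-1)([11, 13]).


f^(-1)([11, 13]) = {x : 11 <= 6x + 6 <= 13}
Solving: (11 - 6)/6 <= x <= (13 - 6)/6
= [0.833333, 1.166667]
Intersecting with [0,1]: [0.833333, 1]
Measure = 1 - 0.833333 = 0.166667


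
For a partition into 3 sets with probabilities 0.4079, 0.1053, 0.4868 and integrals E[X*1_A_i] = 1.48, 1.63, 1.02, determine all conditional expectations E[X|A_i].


For each cell A_i: E[X|A_i] = E[X*1_A_i] / P(A_i)
Step 1: E[X|A_1] = 1.48 / 0.4079 = 3.62834
Step 2: E[X|A_2] = 1.63 / 0.1053 = 15.479582
Step 3: E[X|A_3] = 1.02 / 0.4868 = 2.095316
Verification: E[X] = sum E[X*1_A_i] = 1.48 + 1.63 + 1.02 = 4.13


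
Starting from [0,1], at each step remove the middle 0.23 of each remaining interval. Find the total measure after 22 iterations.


Step 1: At each step, fraction remaining = 1 - 0.23 = 0.77
Step 2: After 22 steps, measure = (0.77)^22
Result = 0.003183


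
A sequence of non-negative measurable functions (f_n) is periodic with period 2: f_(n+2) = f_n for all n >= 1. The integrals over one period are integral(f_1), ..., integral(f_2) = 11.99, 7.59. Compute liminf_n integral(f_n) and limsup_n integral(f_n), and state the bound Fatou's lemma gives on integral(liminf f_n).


The sequence (integral(f_n)) is periodic with period 2, repeating the values 11.99, 7.59 indefinitely.
Step 1: For a periodic sequence, every tail (a_m, a_(m+1), ...) contains all 2 period values infinitely often.
Step 2: Hence inf of every tail = min of the period values = min(11.99, 7.59) = 7.59.
        liminf_n integral(f_n) = sup over m of (inf of tail from m) = 7.59.
Step 3: Similarly sup of every tail = max of the period values = 11.99.
        limsup_n integral(f_n) = 11.99.
Step 4: Fatou's lemma: integral(liminf_n f_n) <= liminf_n integral(f_n) = 7.59.
        So the integral of the pointwise liminf is at most 7.59.


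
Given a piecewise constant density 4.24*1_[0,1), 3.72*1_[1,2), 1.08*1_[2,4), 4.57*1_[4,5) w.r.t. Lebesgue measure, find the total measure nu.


Integrate each piece of the Radon-Nikodym derivative:
Step 1: integral_0^1 4.24 dx = 4.24*(1-0) = 4.24*1 = 4.24
Step 2: integral_1^2 3.72 dx = 3.72*(2-1) = 3.72*1 = 3.72
Step 3: integral_2^4 1.08 dx = 1.08*(4-2) = 1.08*2 = 2.16
Step 4: integral_4^5 4.57 dx = 4.57*(5-4) = 4.57*1 = 4.57
Total: 4.24 + 3.72 + 2.16 + 4.57 = 14.69


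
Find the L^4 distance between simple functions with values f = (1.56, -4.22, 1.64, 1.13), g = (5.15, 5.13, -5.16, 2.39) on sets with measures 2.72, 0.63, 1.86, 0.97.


Step 1: Compute differences f_i - g_i:
  1.56 - 5.15 = -3.59
  -4.22 - 5.13 = -9.35
  1.64 - -5.16 = 6.8
  1.13 - 2.39 = -1.26
Step 2: Compute |diff|^4 * measure for each set:
  |-3.59|^4 * 2.72 = 166.103122 * 2.72 = 451.800491
  |-9.35|^4 * 0.63 = 7642.693506 * 0.63 = 4814.896909
  |6.8|^4 * 1.86 = 2138.1376 * 1.86 = 3976.935936
  |-1.26|^4 * 0.97 = 2.520474 * 0.97 = 2.44486
Step 3: Sum = 9246.078195
Step 4: ||f-g||_4 = (9246.078195)^(1/4) = 9.805944


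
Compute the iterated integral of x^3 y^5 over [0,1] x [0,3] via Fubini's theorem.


By Fubini's theorem, the double integral factors as a product of single integrals:
Step 1: integral_0^1 x^3 dx = [x^4/4] from 0 to 1
     = 1^4/4 = 0.25
Step 2: integral_0^3 y^5 dy = [y^6/6] from 0 to 3
     = 3^6/6 = 121.5
Step 3: Double integral = 0.25 * 121.5 = 30.375


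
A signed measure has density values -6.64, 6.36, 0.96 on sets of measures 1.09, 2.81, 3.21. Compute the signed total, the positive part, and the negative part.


Step 1: Compute signed measure on each set:
  Set 1: -6.64 * 1.09 = -7.2376
  Set 2: 6.36 * 2.81 = 17.8716
  Set 3: 0.96 * 3.21 = 3.0816
Step 2: Total signed measure = (-7.2376) + (17.8716) + (3.0816)
     = 13.7156
Step 3: Positive part mu+(X) = sum of positive contributions = 20.9532
Step 4: Negative part mu-(X) = |sum of negative contributions| = 7.2376


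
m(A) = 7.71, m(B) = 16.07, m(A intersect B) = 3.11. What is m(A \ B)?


m(A \ B) = m(A) - m(A n B)
= 7.71 - 3.11
= 4.6


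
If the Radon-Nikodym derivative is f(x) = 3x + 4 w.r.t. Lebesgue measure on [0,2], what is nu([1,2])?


nu(A) = integral_A (dnu/dmu) dmu = integral_1^2 (3x + 4) dx
Step 1: Antiderivative F(x) = (3/2)x^2 + 4x
Step 2: F(2) = (3/2)*2^2 + 4*2 = 6 + 8 = 14
Step 3: F(1) = (3/2)*1^2 + 4*1 = 1.5 + 4 = 5.5
Step 4: nu([1,2]) = F(2) - F(1) = 14 - 5.5 = 8.5


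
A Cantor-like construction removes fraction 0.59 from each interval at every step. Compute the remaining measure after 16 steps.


Step 1: At each step, fraction remaining = 1 - 0.59 = 0.41
Step 2: After 16 steps, measure = (0.41)^16
Result = 6.375903e-07


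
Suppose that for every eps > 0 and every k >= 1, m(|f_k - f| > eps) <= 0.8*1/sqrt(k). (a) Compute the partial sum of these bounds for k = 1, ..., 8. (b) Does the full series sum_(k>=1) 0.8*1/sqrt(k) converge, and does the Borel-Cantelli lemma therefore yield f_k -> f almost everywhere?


Step 1: List the terms 0.8*1/sqrt(k) for k = 1 to 8:
  k=1: 0.8
  k=2: 0.565685
  k=3: 0.46188
  k=4: 0.4
  k=5: 0.357771
  k=6: 0.326599
  k=7: 0.302372
  k=8: 0.282843
Step 2: Partial sum = 0.8 + 0.565685 + 0.46188 + 0.4 + 0.357771 + 0.326599 + 0.302372 + 0.282843
     = 3.497149
Step 3: The full series sum_(k>=1) 0.8*1/sqrt(k) diverges (p-series with p = 1/2 <= 1; a nonzero constant multiple of a divergent series diverges).
Step 4: The (first) Borel-Cantelli lemma requires a summable sequence of measures, so it does not apply here;
        from this bound alone no conclusion about a.e. convergence can be drawn (convergence in measure still
        gives an a.e.-convergent subsequence, but not a.e. convergence of the whole sequence).
Conclusion: series diverges; Borel-Cantelli is inconclusive about a.e. convergence of f_k.


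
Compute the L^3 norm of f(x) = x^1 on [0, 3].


Step 1: ||f||_3 = (integral_0^3 |x^1|^3 dx)^(1/3)
     = (integral_0^3 x^3 dx)^(1/3)
Step 2: integral_0^3 x^3 dx = [x^4/(4)] from 0 to 3 = 3^4/4
     = 81/4 = 20.25
Step 3: ||f||_3 = (20.25)^(1/3) = 2.725681


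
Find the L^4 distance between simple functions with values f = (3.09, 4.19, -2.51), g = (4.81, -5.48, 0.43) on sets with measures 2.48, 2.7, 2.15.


Step 1: Compute differences f_i - g_i:
  3.09 - 4.81 = -1.72
  4.19 - -5.48 = 9.67
  -2.51 - 0.43 = -2.94
Step 2: Compute |diff|^4 * measure for each set:
  |-1.72|^4 * 2.48 = 8.752131 * 2.48 = 21.705284
  |9.67|^4 * 2.7 = 8743.914379 * 2.7 = 23608.568824
  |-2.94|^4 * 2.15 = 74.711821 * 2.15 = 160.630415
Step 3: Sum = 23790.904523
Step 4: ||f-g||_4 = (23790.904523)^(1/4) = 12.419461


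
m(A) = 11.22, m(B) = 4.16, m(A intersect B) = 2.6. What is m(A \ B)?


m(A \ B) = m(A) - m(A n B)
= 11.22 - 2.6
= 8.62


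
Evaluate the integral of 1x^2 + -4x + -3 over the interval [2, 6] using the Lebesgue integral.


The Lebesgue integral of a Riemann-integrable function agrees with the Riemann integral.
Antiderivative F(x) = (1/3)x^3 + (-4/2)x^2 + -3x
F(6) = (1/3)*6^3 + (-4/2)*6^2 + -3*6
     = (1/3)*216 + (-4/2)*36 + -3*6
     = 72 + -72 + -18
     = -18
F(2) = -11.333333
Integral = F(6) - F(2) = -18 - -11.333333 = -6.666667


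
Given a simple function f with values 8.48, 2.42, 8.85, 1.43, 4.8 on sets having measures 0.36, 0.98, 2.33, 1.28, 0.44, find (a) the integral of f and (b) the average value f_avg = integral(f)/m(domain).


Step 1: Integral = sum(value_i * measure_i)
= 8.48*0.36 + 2.42*0.98 + 8.85*2.33 + 1.43*1.28 + 4.8*0.44
= 3.0528 + 2.3716 + 20.6205 + 1.8304 + 2.112
= 29.9873
Step 2: Total measure of domain = 0.36 + 0.98 + 2.33 + 1.28 + 0.44 = 5.39
Step 3: Average value = 29.9873 / 5.39 = 5.563506


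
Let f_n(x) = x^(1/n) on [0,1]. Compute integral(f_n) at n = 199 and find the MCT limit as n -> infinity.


At n = 199: f_199(x) = x^(1/199).
Step 1: integral(x^(1/199), 0, 1) = [x^(1/199+1) / (1/199+1)] from 0 to 1
     = 1 / (1/199 + 1) = 1 / ((199+1)/199) = 199/(199+1)
     = 199/200 = 0.995
Step 2: As n -> infinity, f_n(x) = x^(1/n) -> 1 for x in (0,1], and f_n is increasing in n.
By MCT, lim_n integral(f_n) = integral(lim_n f_n) = integral(1, 0, 1) = 1.
Step 3: Verify convergence: 199/200 = 0.995 -> 1


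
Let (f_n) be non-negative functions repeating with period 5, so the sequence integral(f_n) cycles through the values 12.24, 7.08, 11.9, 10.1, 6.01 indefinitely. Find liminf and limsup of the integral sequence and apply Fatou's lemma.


The sequence (integral(f_n)) is periodic with period 5, repeating the values 12.24, 7.08, 11.9, 10.1, 6.01 indefinitely.
Step 1: For a periodic sequence, every tail (a_m, a_(m+1), ...) contains all 5 period values infinitely often.
Step 2: Hence inf of every tail = min of the period values = min(12.24, 7.08, 11.9, 10.1, 6.01) = 6.01.
        liminf_n integral(f_n) = sup over m of (inf of tail from m) = 6.01.
Step 3: Similarly sup of every tail = max of the period values = 12.24.
        limsup_n integral(f_n) = 12.24.
Step 4: Fatou's lemma: integral(liminf_n f_n) <= liminf_n integral(f_n) = 6.01.
        So the integral of the pointwise liminf is at most 6.01.


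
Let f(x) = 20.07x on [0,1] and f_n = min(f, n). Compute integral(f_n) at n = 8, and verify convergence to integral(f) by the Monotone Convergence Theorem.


f(x) = 20.07x on [0,1]; f_n(x) = min(20.07x, n). At n = 8:
Step 1: f(x) reaches 8 at x = 8/20.07 = 0.398605
Step 2: integral(f_8) = integral(20.07x, 0, 0.398605) + integral(8, 0.398605, 1)
       = 20.07*0.398605^2/2 + 8*(1 - 0.398605)
       = 1.59442 + 4.811161
       = 6.40558
Step 3: As n -> infinity, f_n increases to f, so by MCT integral(f_n) -> integral(f) = 20.07/2 = 10.035.
Convergence: integral(f_8) = 6.40558 -> 10.035 as n -> infinity


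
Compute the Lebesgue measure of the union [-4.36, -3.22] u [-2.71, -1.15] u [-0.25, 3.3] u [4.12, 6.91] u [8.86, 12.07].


For pairwise disjoint intervals, m(union) = sum of lengths.
= (-3.22 - -4.36) + (-1.15 - -2.71) + (3.3 - -0.25) + (6.91 - 4.12) + (12.07 - 8.86)
= 1.14 + 1.56 + 3.55 + 2.79 + 3.21
= 12.25


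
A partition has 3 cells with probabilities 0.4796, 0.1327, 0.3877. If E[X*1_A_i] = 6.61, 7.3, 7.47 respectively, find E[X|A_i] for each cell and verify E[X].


For each cell A_i: E[X|A_i] = E[X*1_A_i] / P(A_i)
Step 1: E[X|A_1] = 6.61 / 0.4796 = 13.782319
Step 2: E[X|A_2] = 7.3 / 0.1327 = 55.011304
Step 3: E[X|A_3] = 7.47 / 0.3877 = 19.267475
Verification: E[X] = sum E[X*1_A_i] = 6.61 + 7.3 + 7.47 = 21.38


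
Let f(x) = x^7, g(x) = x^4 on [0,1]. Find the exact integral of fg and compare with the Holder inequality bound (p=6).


Step 1: Exact integral of f*g = integral(x^11, 0, 1) = 1/12
     = 0.083333
Step 2: Holder bound with p=6, q=1.2:
  ||f||_p = (integral x^42 dx)^(1/6) = (1/43)^(1/6) = 0.534263
  ||g||_q = (integral x^4.8 dx)^(1/1.2) = (1/5.8)^(1/1.2) = 0.231105
Step 3: Holder bound = ||f||_p * ||g||_q = 0.534263 * 0.231105 = 0.123471
Verification: 0.083333 <= 0.123471 (Holder holds)


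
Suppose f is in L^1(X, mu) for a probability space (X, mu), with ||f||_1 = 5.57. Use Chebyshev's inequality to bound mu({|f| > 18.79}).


Chebyshev/Markov inequality: mu(|f| > eps) <= (||f||_p / eps)^p
Step 1: ||f||_1 / eps = 5.57 / 18.79 = 0.296434
Step 2: Raise to power p = 1:
  (0.296434)^1 = 0.296434
Step 3: Therefore mu(|f| > 18.79) <= 0.296434


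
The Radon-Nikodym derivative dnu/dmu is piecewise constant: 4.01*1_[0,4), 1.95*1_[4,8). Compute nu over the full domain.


Integrate each piece of the Radon-Nikodym derivative:
Step 1: integral_0^4 4.01 dx = 4.01*(4-0) = 4.01*4 = 16.04
Step 2: integral_4^8 1.95 dx = 1.95*(8-4) = 1.95*4 = 7.8
Total: 16.04 + 7.8 = 23.84


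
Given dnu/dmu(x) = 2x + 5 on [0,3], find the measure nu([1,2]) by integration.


nu(A) = integral_A (dnu/dmu) dmu = integral_1^2 (2x + 5) dx
Step 1: Antiderivative F(x) = (2/2)x^2 + 5x
Step 2: F(2) = (2/2)*2^2 + 5*2 = 4 + 10 = 14
Step 3: F(1) = (2/2)*1^2 + 5*1 = 1 + 5 = 6
Step 4: nu([1,2]) = F(2) - F(1) = 14 - 6 = 8


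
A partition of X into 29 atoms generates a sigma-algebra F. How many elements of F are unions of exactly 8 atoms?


Each element of F is a union of some subset of the 29 atoms.
Elements that are unions of exactly 8 atoms correspond to 8-element subsets of the 29 atoms.
Count = C(29, 8) = 29! / (8! * 21!) = 4292145.


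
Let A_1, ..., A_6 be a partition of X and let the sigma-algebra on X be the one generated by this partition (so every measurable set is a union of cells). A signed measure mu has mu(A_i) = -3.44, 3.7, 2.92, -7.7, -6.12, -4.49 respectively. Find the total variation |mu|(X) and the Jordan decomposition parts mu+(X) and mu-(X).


Step 1: Every measurable set is a union of atoms (the cells / points), so a Hahn decomposition is
  obtained by grouping atoms by sign: P = union of atoms with mu > 0, N = union of the remaining atoms.
  Atoms in P (indices): 2, 3;  atoms in N (indices): 1, 4, 5, 6
  Positive values: 3.7, 2.92
  Negative values: -3.44, -7.7, -6.12, -4.49
Step 2: mu+(X) = mu(P) = sum of positive atom values = 6.62
Step 3: mu-(X) = -mu(N) = sum of |negative atom values| = 21.75
Step 4: |mu|(X) = mu+(X) + mu-(X) = 6.62 + 21.75 = 28.37


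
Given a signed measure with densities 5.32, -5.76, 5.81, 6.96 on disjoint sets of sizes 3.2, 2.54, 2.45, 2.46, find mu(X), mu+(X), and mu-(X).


Step 1: Compute signed measure on each set:
  Set 1: 5.32 * 3.2 = 17.024
  Set 2: -5.76 * 2.54 = -14.6304
  Set 3: 5.81 * 2.45 = 14.2345
  Set 4: 6.96 * 2.46 = 17.1216
Step 2: Total signed measure = (17.024) + (-14.6304) + (14.2345) + (17.1216)
     = 33.7497
Step 3: Positive part mu+(X) = sum of positive contributions = 48.3801
Step 4: Negative part mu-(X) = |sum of negative contributions| = 14.6304


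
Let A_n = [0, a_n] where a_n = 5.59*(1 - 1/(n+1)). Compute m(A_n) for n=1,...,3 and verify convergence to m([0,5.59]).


By continuity of measure from below: if A_n increases to A, then m(A_n) -> m(A).
Here A = [0, 5.59], so m(A) = 5.59
Step 1: a_1 = 5.59*(1 - 1/2) = 2.795, m(A_1) = 2.795
Step 2: a_2 = 5.59*(1 - 1/3) = 3.7267, m(A_2) = 3.7267
Step 3: a_3 = 5.59*(1 - 1/4) = 4.1925, m(A_3) = 4.1925
Limit: m(A_n) -> m([0,5.59]) = 5.59


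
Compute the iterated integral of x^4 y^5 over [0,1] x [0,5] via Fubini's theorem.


By Fubini's theorem, the double integral factors as a product of single integrals:
Step 1: integral_0^1 x^4 dx = [x^5/5] from 0 to 1
     = 1^5/5 = 0.2
Step 2: integral_0^5 y^5 dy = [y^6/6] from 0 to 5
     = 5^6/6 = 2604.166667
Step 3: Double integral = 0.2 * 2604.166667 = 520.833333


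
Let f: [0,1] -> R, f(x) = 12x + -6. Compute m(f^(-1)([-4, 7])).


f^(-1)([-4, 7]) = {x : -4 <= 12x + -6 <= 7}
Solving: (-4 - -6)/12 <= x <= (7 - -6)/12
= [0.166667, 1.083333]
Intersecting with [0,1]: [0.166667, 1]
Measure = 1 - 0.166667 = 0.833333


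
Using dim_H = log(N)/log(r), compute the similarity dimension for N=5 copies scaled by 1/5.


For a self-similar set with N copies scaled by 1/r:
dim_H = log(N)/log(r) = log(5)/log(5)
= 1.609438/1.609438
= 1


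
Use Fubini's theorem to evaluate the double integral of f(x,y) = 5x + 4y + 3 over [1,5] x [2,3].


By Fubini, integrate in x first, then y.
Step 1: Fix y, integrate over x in [1,5]:
  integral(5x + 4y + 3, x=1..5)
  = 5*(5^2 - 1^2)/2 + (4y + 3)*(5 - 1)
  = 60 + (4y + 3)*4
  = 60 + 16y + 12
  = 72 + 16y
Step 2: Integrate over y in [2,3]:
  integral(72 + 16y, y=2..3)
  = 72*1 + 16*(3^2 - 2^2)/2
  = 72 + 40
  = 112


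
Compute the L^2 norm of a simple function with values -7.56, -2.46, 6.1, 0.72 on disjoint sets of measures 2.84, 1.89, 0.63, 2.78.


Step 1: Compute |f_i|^2 for each value:
  |-7.56|^2 = 57.1536
  |-2.46|^2 = 6.0516
  |6.1|^2 = 37.21
  |0.72|^2 = 0.5184
Step 2: Multiply by measures and sum:
  57.1536 * 2.84 = 162.316224
  6.0516 * 1.89 = 11.437524
  37.21 * 0.63 = 23.4423
  0.5184 * 2.78 = 1.441152
Sum = 162.316224 + 11.437524 + 23.4423 + 1.441152 = 198.6372
Step 3: Take the p-th root:
||f||_2 = (198.6372)^(1/2) = 14.093871


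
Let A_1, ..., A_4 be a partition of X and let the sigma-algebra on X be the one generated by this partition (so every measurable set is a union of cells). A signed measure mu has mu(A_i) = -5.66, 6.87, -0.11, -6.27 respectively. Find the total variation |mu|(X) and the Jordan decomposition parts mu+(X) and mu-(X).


Step 1: Every measurable set is a union of atoms (the cells / points), so a Hahn decomposition is
  obtained by grouping atoms by sign: P = union of atoms with mu > 0, N = union of the remaining atoms.
  Atoms in P (indices): 2;  atoms in N (indices): 1, 3, 4
  Positive values: 6.87
  Negative values: -5.66, -0.11, -6.27
Step 2: mu+(X) = mu(P) = sum of positive atom values = 6.87
Step 3: mu-(X) = -mu(N) = sum of |negative atom values| = 12.04
Step 4: |mu|(X) = mu+(X) + mu-(X) = 6.87 + 12.04 = 18.91


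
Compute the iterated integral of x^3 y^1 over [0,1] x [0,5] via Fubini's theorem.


By Fubini's theorem, the double integral factors as a product of single integrals:
Step 1: integral_0^1 x^3 dx = [x^4/4] from 0 to 1
     = 1^4/4 = 0.25
Step 2: integral_0^5 y^1 dy = [y^2/2] from 0 to 5
     = 5^2/2 = 12.5
Step 3: Double integral = 0.25 * 12.5 = 3.125


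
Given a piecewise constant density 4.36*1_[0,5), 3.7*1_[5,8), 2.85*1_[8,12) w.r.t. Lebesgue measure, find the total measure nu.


Integrate each piece of the Radon-Nikodym derivative:
Step 1: integral_0^5 4.36 dx = 4.36*(5-0) = 4.36*5 = 21.8
Step 2: integral_5^8 3.7 dx = 3.7*(8-5) = 3.7*3 = 11.1
Step 3: integral_8^12 2.85 dx = 2.85*(12-8) = 2.85*4 = 11.4
Total: 21.8 + 11.1 + 11.4 = 44.3


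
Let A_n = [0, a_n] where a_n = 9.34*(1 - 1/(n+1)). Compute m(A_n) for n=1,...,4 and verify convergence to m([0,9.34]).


By continuity of measure from below: if A_n increases to A, then m(A_n) -> m(A).
Here A = [0, 9.34], so m(A) = 9.34
Step 1: a_1 = 9.34*(1 - 1/2) = 4.67, m(A_1) = 4.67
Step 2: a_2 = 9.34*(1 - 1/3) = 6.2267, m(A_2) = 6.2267
Step 3: a_3 = 9.34*(1 - 1/4) = 7.005, m(A_3) = 7.005
Step 4: a_4 = 9.34*(1 - 1/5) = 7.472, m(A_4) = 7.472
Limit: m(A_n) -> m([0,9.34]) = 9.34


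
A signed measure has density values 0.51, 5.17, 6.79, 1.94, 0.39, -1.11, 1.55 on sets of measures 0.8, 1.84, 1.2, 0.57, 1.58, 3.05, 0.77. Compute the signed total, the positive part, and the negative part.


Step 1: Compute signed measure on each set:
  Set 1: 0.51 * 0.8 = 0.408
  Set 2: 5.17 * 1.84 = 9.5128
  Set 3: 6.79 * 1.2 = 8.148
  Set 4: 1.94 * 0.57 = 1.1058
  Set 5: 0.39 * 1.58 = 0.6162
  Set 6: -1.11 * 3.05 = -3.3855
  Set 7: 1.55 * 0.77 = 1.1935
Step 2: Total signed measure = (0.408) + (9.5128) + (8.148) + (1.1058) + (0.6162) + (-3.3855) + (1.1935)
     = 17.5988
Step 3: Positive part mu+(X) = sum of positive contributions = 20.9843
Step 4: Negative part mu-(X) = |sum of negative contributions| = 3.3855


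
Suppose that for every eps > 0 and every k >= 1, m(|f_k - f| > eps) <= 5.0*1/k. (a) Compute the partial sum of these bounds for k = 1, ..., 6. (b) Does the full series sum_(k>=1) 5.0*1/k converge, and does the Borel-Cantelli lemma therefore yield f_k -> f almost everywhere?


Step 1: List the terms 5.0*1/k for k = 1 to 6:
  k=1: 5
  k=2: 2.5
  k=3: 1.666667
  k=4: 1.25
  k=5: 1
  k=6: 0.833333
Step 2: Partial sum = 5 + 2.5 + 1.666667 + 1.25 + 1 + 0.833333
     = 12.25
Step 3: The full series sum_(k>=1) 5.0*1/k diverges (harmonic series, p = 1; a nonzero constant multiple of a divergent series diverges).
Step 4: The (first) Borel-Cantelli lemma requires a summable sequence of measures, so it does not apply here;
        from this bound alone no conclusion about a.e. convergence can be drawn (convergence in measure still
        gives an a.e.-convergent subsequence, but not a.e. convergence of the whole sequence).
Conclusion: series diverges; Borel-Cantelli is inconclusive about a.e. convergence of f_k.


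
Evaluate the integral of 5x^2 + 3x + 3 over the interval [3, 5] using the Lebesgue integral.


The Lebesgue integral of a Riemann-integrable function agrees with the Riemann integral.
Antiderivative F(x) = (5/3)x^3 + (3/2)x^2 + 3x
F(5) = (5/3)*5^3 + (3/2)*5^2 + 3*5
     = (5/3)*125 + (3/2)*25 + 3*5
     = 208.333333 + 37.5 + 15
     = 260.833333
F(3) = 67.5
Integral = F(5) - F(3) = 260.833333 - 67.5 = 193.333333


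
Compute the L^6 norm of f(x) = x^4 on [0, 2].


Step 1: ||f||_6 = (integral_0^2 |x^4|^6 dx)^(1/6)
     = (integral_0^2 x^24 dx)^(1/6)
Step 2: integral_0^2 x^24 dx = [x^25/(25)] from 0 to 2 = 2^25/25
     = 33554432/25 = 1.342177e+06
Step 3: ||f||_6 = (1.342177e+06)^(1/6) = 10.502717


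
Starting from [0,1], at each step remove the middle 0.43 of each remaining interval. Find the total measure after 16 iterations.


Step 1: At each step, fraction remaining = 1 - 0.43 = 0.57
Step 2: After 16 steps, measure = (0.57)^16
Result = 1.241646e-04


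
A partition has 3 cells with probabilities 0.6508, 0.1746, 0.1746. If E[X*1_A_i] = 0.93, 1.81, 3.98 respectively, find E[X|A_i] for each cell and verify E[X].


For each cell A_i: E[X|A_i] = E[X*1_A_i] / P(A_i)
Step 1: E[X|A_1] = 0.93 / 0.6508 = 1.42901
Step 2: E[X|A_2] = 1.81 / 0.1746 = 10.366552
Step 3: E[X|A_3] = 3.98 / 0.1746 = 22.79496
Verification: E[X] = sum E[X*1_A_i] = 0.93 + 1.81 + 3.98 = 6.72


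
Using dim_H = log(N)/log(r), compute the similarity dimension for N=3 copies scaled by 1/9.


For a self-similar set with N copies scaled by 1/r:
dim_H = log(N)/log(r) = log(3)/log(9)
= 1.098612/2.197225
= 0.5


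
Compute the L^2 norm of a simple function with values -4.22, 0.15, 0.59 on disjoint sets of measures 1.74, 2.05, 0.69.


Step 1: Compute |f_i|^2 for each value:
  |-4.22|^2 = 17.8084
  |0.15|^2 = 0.0225
  |0.59|^2 = 0.3481
Step 2: Multiply by measures and sum:
  17.8084 * 1.74 = 30.986616
  0.0225 * 2.05 = 0.046125
  0.3481 * 0.69 = 0.240189
Sum = 30.986616 + 0.046125 + 0.240189 = 31.27293
Step 3: Take the p-th root:
||f||_2 = (31.27293)^(1/2) = 5.59222


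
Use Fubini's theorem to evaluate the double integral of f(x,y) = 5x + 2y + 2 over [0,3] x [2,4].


By Fubini, integrate in x first, then y.
Step 1: Fix y, integrate over x in [0,3]:
  integral(5x + 2y + 2, x=0..3)
  = 5*(3^2 - 0^2)/2 + (2y + 2)*(3 - 0)
  = 22.5 + (2y + 2)*3
  = 22.5 + 6y + 6
  = 28.5 + 6y
Step 2: Integrate over y in [2,4]:
  integral(28.5 + 6y, y=2..4)
  = 28.5*2 + 6*(4^2 - 2^2)/2
  = 57 + 36
  = 93


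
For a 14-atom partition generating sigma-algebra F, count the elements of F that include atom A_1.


Each element of F is a union of some subset S of the 14 atoms.
The element contains A_1 iff A_1 is in S.
So we count subsets S of {A_1,...,A_14} with A_1 in S: choose freely among the other 13 atoms.
Count = 2^(14-1) = 2^13 = 8192.


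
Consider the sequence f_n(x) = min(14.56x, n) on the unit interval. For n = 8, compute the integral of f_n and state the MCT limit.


f(x) = 14.56x on [0,1]; f_n(x) = min(14.56x, n). At n = 8:
Step 1: f(x) reaches 8 at x = 8/14.56 = 0.549451
Step 2: integral(f_8) = integral(14.56x, 0, 0.549451) + integral(8, 0.549451, 1)
       = 14.56*0.549451^2/2 + 8*(1 - 0.549451)
       = 2.197802 + 3.604396
       = 5.802198
Step 3: As n -> infinity, f_n increases to f, so by MCT integral(f_n) -> integral(f) = 14.56/2 = 7.28.
Convergence: integral(f_8) = 5.802198 -> 7.28 as n -> infinity


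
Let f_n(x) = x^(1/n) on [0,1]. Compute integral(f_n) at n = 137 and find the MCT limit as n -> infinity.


At n = 137: f_137(x) = x^(1/137).
Step 1: integral(x^(1/137), 0, 1) = [x^(1/137+1) / (1/137+1)] from 0 to 1
     = 1 / (1/137 + 1) = 1 / ((137+1)/137) = 137/(137+1)
     = 137/138 = 0.992754
Step 2: As n -> infinity, f_n(x) = x^(1/n) -> 1 for x in (0,1], and f_n is increasing in n.
By MCT, lim_n integral(f_n) = integral(lim_n f_n) = integral(1, 0, 1) = 1.
Step 3: Verify convergence: 137/138 = 0.992754 -> 1


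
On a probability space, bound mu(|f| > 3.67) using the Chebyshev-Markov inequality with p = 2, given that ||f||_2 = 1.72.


Chebyshev/Markov inequality: mu(|f| > eps) <= (||f||_p / eps)^p
Step 1: ||f||_2 / eps = 1.72 / 3.67 = 0.468665
Step 2: Raise to power p = 2:
  (0.468665)^2 = 0.219647
Step 3: Therefore mu(|f| > 3.67) <= 0.219647


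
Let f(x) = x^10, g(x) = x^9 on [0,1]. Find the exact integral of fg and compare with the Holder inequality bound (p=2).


Step 1: Exact integral of f*g = integral(x^19, 0, 1) = 1/20
     = 0.05
Step 2: Holder bound with p=2, q=2:
  ||f||_p = (integral x^20 dx)^(1/2) = (1/21)^(1/2) = 0.218218
  ||g||_q = (integral x^18 dx)^(1/2) = (1/19)^(1/2) = 0.229416
Step 3: Holder bound = ||f||_p * ||g||_q = 0.218218 * 0.229416 = 0.050063
Verification: 0.05 <= 0.050063 (Holder holds)


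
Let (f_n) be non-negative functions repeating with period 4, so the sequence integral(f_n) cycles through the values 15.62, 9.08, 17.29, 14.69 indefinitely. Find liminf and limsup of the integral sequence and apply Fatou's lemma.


The sequence (integral(f_n)) is periodic with period 4, repeating the values 15.62, 9.08, 17.29, 14.69 indefinitely.
Step 1: For a periodic sequence, every tail (a_m, a_(m+1), ...) contains all 4 period values infinitely often.
Step 2: Hence inf of every tail = min of the period values = min(15.62, 9.08, 17.29, 14.69) = 9.08.
        liminf_n integral(f_n) = sup over m of (inf of tail from m) = 9.08.
Step 3: Similarly sup of every tail = max of the period values = 17.29.
        limsup_n integral(f_n) = 17.29.
Step 4: Fatou's lemma: integral(liminf_n f_n) <= liminf_n integral(f_n) = 9.08.
        So the integral of the pointwise liminf is at most 9.08.


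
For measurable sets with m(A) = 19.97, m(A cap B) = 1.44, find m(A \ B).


m(A \ B) = m(A) - m(A n B)
= 19.97 - 1.44
= 18.53


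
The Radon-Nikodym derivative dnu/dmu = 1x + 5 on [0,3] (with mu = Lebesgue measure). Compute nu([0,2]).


nu(A) = integral_A (dnu/dmu) dmu = integral_0^2 (1x + 5) dx
Step 1: Antiderivative F(x) = (1/2)x^2 + 5x
Step 2: F(2) = (1/2)*2^2 + 5*2 = 2 + 10 = 12
Step 3: F(0) = (1/2)*0^2 + 5*0 = 0.0 + 0 = 0.0
Step 4: nu([0,2]) = F(2) - F(0) = 12 - 0.0 = 12


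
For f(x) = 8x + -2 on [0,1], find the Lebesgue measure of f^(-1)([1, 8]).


f^(-1)([1, 8]) = {x : 1 <= 8x + -2 <= 8}
Solving: (1 - -2)/8 <= x <= (8 - -2)/8
= [0.375, 1.25]
Intersecting with [0,1]: [0.375, 1]
Measure = 1 - 0.375 = 0.625


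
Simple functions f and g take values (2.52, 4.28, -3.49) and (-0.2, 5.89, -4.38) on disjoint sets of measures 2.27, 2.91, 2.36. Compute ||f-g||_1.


Step 1: Compute differences f_i - g_i:
  2.52 - -0.2 = 2.72
  4.28 - 5.89 = -1.61
  -3.49 - -4.38 = 0.89
Step 2: Compute |diff|^1 * measure for each set:
  |2.72|^1 * 2.27 = 2.72 * 2.27 = 6.1744
  |-1.61|^1 * 2.91 = 1.61 * 2.91 = 4.6851
  |0.89|^1 * 2.36 = 0.89 * 2.36 = 2.1004
Step 3: Sum = 12.9599
Step 4: ||f-g||_1 = (12.9599)^(1/1) = 12.9599


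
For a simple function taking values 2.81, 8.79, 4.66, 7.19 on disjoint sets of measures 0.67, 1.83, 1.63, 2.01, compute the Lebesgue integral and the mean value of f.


Step 1: Integral = sum(value_i * measure_i)
= 2.81*0.67 + 8.79*1.83 + 4.66*1.63 + 7.19*2.01
= 1.8827 + 16.0857 + 7.5958 + 14.4519
= 40.0161
Step 2: Total measure of domain = 0.67 + 1.83 + 1.63 + 2.01 = 6.14
Step 3: Average value = 40.0161 / 6.14 = 6.51728


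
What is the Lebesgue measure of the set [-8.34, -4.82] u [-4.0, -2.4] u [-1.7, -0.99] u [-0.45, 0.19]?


For pairwise disjoint intervals, m(union) = sum of lengths.
= (-4.82 - -8.34) + (-2.4 - -4.0) + (-0.99 - -1.7) + (0.19 - -0.45)
= 3.52 + 1.6 + 0.71 + 0.64
= 6.47


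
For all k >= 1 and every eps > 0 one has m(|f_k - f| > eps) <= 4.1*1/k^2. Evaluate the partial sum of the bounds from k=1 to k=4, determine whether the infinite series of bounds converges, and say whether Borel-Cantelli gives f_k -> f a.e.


Step 1: List the terms 4.1*1/k^2 for k = 1 to 4:
  k=1: 4.1
  k=2: 1.025
  k=3: 0.455556
  k=4: 0.25625
Step 2: Partial sum = 4.1 + 1.025 + 0.455556 + 0.25625
     = 5.836806
Step 3: The full series sum_(k>=1) 4.1*1/k^2 converges (p-series with p = 2 > 1; a constant multiple of a convergent series converges).
Step 4: Fix eps > 0. Since sum_k m(|f_k - f| > eps) < infinity, the Borel-Cantelli lemma gives
        m(limsup_k {|f_k - f| > eps}) = 0, i.e. for a.e. x, |f_k(x) - f(x)| <= eps for all large k.
        Applying this with eps = 1/j for j = 1, 2, ... and intersecting the countably many full-measure sets,
        for a.e. x we get limsup_k |f_k(x) - f(x)| <= 1/j for every j, hence f_k -> f almost everywhere.
Conclusion: series converges; Borel-Cantelli yields f_k -> f a.e.
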